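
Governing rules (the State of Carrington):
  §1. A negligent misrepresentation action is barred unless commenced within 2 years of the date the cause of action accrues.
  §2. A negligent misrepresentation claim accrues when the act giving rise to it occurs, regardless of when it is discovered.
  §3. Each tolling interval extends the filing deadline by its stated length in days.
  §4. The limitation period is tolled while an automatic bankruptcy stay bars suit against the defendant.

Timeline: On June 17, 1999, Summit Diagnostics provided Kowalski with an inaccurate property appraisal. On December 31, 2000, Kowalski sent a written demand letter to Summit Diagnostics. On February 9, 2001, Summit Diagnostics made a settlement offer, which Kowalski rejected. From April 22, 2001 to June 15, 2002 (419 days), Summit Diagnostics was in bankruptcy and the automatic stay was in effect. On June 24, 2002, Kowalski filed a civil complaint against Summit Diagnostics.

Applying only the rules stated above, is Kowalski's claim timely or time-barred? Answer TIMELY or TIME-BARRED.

TIMELY

The claim accrued on June 17, 1999, when the wrongful act occurred.
Adding the 2 years base period to June 17, 1999 gives a deadline of June 17, 2001, before any tolling.
The automatic bankruptcy stay from April 22, 2001 to June 15, 2002 tolled the period for 419 days, extending the deadline to August 10, 2002.
None of the other events listed affects the running of the period under the stated rules.
Kowalski filed on June 24, 2002, before the August 10, 2002 deadline, so the action is timely.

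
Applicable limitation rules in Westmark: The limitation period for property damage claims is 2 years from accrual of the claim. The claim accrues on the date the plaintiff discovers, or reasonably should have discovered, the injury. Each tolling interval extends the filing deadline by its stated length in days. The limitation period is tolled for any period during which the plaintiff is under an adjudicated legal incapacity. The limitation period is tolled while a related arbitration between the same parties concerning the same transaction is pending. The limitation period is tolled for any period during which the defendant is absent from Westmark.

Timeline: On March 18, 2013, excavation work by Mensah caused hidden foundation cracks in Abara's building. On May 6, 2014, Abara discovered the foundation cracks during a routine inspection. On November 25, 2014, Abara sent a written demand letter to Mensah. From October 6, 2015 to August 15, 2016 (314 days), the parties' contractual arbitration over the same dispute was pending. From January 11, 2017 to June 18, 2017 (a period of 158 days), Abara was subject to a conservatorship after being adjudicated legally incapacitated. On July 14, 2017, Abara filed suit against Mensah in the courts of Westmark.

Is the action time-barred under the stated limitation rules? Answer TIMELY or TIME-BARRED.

Under the discovery rule, the claim accrued on May 6, 2014, when Abara discovered the injury — not on the March 18, 2013 date of the underlying act.
Adding the 2 years base period to May 6, 2014 gives a deadline of May 6, 2016, before any tolling.
The pending related arbitration from October 6, 2015 to August 15, 2016 tolled the period for 314 days, extending the deadline to March 16, 2017.
The period was tolled for 158 days by the plaintiff's legal incapacity (January 11, 2017 to June 18, 2017), pushing the deadline to August 21, 2017.
The other events in the timeline have no effect on the limitation period under the stated rules.
Filing on July 14, 2017 beat the August 21, 2017 deadline — the action is timely.

TIMELY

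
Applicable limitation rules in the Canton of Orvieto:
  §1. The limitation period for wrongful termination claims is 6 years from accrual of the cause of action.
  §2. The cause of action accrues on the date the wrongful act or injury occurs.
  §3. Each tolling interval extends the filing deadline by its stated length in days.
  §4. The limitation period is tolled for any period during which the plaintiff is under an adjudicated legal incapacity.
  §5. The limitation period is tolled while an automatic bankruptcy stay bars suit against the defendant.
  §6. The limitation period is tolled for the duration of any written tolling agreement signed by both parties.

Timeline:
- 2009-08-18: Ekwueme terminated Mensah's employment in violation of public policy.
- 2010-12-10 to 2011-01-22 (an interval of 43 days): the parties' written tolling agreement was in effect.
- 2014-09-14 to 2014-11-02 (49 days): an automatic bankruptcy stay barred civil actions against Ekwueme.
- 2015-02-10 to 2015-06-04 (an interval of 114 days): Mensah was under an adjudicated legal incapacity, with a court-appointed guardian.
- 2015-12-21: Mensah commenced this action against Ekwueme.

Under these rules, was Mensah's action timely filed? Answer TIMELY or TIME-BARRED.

The cause of action accrued on 2009-08-18, the date of the act.
6 years from 2009-08-18 is 2015-08-18.
The written tolling agreement from 2010-12-10 to 2011-01-22 tolled the period for 43 days, extending the deadline to 2015-09-30.
The period was tolled for 49 days by the automatic bankruptcy stay (2014-09-14 to 2014-11-02), pushing the deadline to 2015-11-18.
Because the plaintiff's legal incapacity ran from 2015-02-10 to 2015-06-04, the deadline is extended by 114 days to 2016-03-11.
Filing on 2015-12-21 beat the 2016-03-11 deadline — the action is timely.

TIMELY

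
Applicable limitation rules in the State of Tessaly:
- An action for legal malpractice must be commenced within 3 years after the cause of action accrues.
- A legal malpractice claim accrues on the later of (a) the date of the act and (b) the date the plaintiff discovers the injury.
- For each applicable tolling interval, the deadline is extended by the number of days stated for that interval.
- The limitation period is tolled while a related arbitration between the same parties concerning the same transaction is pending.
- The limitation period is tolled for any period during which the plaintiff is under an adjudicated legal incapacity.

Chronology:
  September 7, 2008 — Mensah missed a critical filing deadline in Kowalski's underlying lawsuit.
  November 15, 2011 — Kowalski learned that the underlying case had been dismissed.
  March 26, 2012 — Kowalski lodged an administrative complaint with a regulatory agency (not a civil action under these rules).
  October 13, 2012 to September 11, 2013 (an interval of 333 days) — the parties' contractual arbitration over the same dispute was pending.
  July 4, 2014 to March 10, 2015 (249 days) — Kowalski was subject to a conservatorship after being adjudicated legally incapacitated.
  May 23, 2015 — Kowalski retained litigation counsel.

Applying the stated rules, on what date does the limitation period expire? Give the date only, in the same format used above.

June 19, 2016

The claim accrued on November 15, 2011 — the later of the September 7, 2008 act and the November 15, 2011 discovery.
3 years from November 15, 2011 is November 15, 2014.
The pending related arbitration from October 13, 2012 to September 11, 2013 tolled the period for 333 days, extending the deadline to October 14, 2015.
The period was tolled for 249 days by the plaintiff's legal incapacity (July 4, 2014 to March 10, 2015), pushing the deadline to June 19, 2016.
The other events in the timeline have no effect on the limitation period under the stated rules.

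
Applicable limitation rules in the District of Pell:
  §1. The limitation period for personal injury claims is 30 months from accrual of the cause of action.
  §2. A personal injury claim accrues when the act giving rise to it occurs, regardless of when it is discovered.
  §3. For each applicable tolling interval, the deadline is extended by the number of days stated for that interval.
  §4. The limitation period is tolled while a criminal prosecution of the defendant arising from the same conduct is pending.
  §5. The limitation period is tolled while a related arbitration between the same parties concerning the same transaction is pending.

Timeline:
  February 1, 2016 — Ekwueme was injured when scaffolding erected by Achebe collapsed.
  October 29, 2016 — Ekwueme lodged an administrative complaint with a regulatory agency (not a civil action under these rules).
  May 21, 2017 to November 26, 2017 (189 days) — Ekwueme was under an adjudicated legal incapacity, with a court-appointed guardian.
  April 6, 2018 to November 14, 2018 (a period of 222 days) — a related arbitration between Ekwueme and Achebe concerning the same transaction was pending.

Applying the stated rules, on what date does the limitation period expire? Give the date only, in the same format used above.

The cause of action accrued on February 1, 2016, the date of the act.
30 months from February 1, 2016 is August 1, 2018.
Because the pending related arbitration ran from April 6, 2018 to November 14, 2018, the deadline is extended by 222 days to March 11, 2019.
No stated provision tolls the period for the plaintiff's incapacity, so the interval from May 21, 2017 to November 26, 2017 has no effect on the deadline.
The other events in the timeline have no effect on the limitation period under the stated rules.

March 11, 2019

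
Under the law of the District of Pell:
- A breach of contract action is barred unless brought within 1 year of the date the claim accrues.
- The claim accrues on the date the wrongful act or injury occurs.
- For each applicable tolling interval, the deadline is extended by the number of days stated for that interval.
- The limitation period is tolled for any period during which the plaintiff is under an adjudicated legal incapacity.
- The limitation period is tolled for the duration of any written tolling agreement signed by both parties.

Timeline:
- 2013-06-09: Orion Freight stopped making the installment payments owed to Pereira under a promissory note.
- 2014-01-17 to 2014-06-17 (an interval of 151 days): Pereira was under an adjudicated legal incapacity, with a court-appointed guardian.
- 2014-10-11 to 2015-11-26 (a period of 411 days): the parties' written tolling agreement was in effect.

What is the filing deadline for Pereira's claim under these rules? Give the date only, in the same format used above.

The claim accrued on 2013-06-09, when the wrongful act occurred.
Adding the 1 year base period to 2013-06-09 gives a deadline of 2014-06-09, before any tolling.
Because the plaintiff's legal incapacity ran from 2014-01-17 to 2014-06-17, the deadline is extended by 151 days to 2014-11-07.
The written tolling agreement from 2014-10-11 to 2015-11-26 tolled the period for 411 days, extending the deadline to 2015-12-23.

2015-12-23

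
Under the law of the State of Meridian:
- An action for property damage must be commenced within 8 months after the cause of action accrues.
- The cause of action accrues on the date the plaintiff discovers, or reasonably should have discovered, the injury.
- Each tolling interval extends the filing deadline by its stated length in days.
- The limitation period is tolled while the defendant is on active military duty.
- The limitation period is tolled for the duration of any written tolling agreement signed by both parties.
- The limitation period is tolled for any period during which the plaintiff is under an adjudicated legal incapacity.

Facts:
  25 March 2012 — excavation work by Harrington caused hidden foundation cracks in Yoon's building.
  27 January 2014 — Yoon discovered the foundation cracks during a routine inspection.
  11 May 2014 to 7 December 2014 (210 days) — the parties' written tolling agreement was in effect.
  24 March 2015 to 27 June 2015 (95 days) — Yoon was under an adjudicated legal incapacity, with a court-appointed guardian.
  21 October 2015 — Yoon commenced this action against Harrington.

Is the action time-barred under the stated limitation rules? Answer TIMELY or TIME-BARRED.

TIME-BARRED

Under the discovery rule, the claim accrued on 27 January 2014, when Yoon discovered the injury — not on the 25 March 2012 date of the underlying act.
8 months from 27 January 2014 is 27 September 2014.
The period was tolled for 210 days by the written tolling agreement (11 May 2014 to 7 December 2014), pushing the deadline to 25 April 2015.
Because the plaintiff's legal incapacity ran from 24 March 2015 to 27 June 2015, the deadline is extended by 95 days to 29 July 2015.
Yoon filed on 21 October 2015, after the 29 July 2015 deadline, so the action is time-barred.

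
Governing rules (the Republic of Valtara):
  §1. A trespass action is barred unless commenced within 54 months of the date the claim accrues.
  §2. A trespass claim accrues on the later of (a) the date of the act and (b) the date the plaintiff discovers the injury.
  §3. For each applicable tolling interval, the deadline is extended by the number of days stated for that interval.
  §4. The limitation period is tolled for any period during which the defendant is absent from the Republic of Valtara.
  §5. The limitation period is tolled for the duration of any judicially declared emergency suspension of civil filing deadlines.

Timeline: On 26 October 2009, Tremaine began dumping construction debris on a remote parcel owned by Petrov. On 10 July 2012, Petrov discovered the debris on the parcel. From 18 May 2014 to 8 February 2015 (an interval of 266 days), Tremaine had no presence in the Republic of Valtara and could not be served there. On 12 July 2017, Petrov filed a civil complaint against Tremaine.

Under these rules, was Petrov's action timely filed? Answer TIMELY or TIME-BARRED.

TIMELY

The claim accrued on 10 July 2012 — the later of the 26 October 2009 act and the 10 July 2012 discovery.
Adding the 54 months base period to 10 July 2012 gives a deadline of 10 January 2017, before any tolling.
The defendant's absence from the jurisdiction from 18 May 2014 to 8 February 2015 tolled the period for 266 days, extending the deadline to 3 October 2017.
Petrov filed on 12 July 2017, before the 3 October 2017 deadline, so the action is timely.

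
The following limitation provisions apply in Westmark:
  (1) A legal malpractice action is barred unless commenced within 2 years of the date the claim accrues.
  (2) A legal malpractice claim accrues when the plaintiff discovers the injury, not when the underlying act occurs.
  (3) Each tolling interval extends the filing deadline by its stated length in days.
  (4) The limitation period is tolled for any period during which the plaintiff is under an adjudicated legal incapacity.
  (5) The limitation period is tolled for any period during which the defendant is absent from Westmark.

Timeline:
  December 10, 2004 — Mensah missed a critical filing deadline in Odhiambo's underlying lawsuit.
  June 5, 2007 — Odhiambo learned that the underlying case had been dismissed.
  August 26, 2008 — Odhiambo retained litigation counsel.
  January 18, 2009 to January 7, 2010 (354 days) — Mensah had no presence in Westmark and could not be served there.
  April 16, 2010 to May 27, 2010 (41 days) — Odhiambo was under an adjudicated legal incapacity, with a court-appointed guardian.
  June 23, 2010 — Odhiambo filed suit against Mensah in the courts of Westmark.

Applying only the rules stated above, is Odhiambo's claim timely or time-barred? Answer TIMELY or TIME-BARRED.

TIMELY

Under the discovery rule, the claim accrued on June 5, 2007, when Odhiambo discovered the injury — not on the December 10, 2004 date of the underlying act.
Adding the 2 years base period to June 5, 2007 gives a deadline of June 5, 2009, before any tolling.
The period was tolled for 354 days by the defendant's absence from the jurisdiction (January 18, 2009 to January 7, 2010), pushing the deadline to May 25, 2010.
The period was tolled for 41 days by the plaintiff's legal incapacity (April 16, 2010 to May 27, 2010), pushing the deadline to July 5, 2010.
Nothing else in the chronology tolls or restarts the period.
The June 23, 2010 filing precedes the July 5, 2010 deadline; the claim is timely.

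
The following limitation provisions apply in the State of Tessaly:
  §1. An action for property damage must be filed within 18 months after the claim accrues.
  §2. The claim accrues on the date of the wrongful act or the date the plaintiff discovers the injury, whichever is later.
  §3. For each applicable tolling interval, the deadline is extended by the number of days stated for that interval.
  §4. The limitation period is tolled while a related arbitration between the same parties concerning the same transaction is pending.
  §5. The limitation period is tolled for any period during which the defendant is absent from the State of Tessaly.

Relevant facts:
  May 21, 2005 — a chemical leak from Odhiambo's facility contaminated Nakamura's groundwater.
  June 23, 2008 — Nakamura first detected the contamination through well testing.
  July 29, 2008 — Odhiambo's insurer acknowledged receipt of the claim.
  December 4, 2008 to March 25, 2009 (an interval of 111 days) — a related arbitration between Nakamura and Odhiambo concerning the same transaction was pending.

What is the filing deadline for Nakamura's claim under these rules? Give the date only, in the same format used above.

Because discovery on June 23, 2008 post-dates the May 21, 2005 act, accrual under the later-of rule falls on June 23, 2008.
18 months from June 23, 2008 is December 23, 2009.
Because the pending related arbitration ran from December 4, 2008 to March 25, 2009, the deadline is extended by 111 days to April 13, 2010.
The other events in the timeline have no effect on the limitation period under the stated rules.

April 13, 2010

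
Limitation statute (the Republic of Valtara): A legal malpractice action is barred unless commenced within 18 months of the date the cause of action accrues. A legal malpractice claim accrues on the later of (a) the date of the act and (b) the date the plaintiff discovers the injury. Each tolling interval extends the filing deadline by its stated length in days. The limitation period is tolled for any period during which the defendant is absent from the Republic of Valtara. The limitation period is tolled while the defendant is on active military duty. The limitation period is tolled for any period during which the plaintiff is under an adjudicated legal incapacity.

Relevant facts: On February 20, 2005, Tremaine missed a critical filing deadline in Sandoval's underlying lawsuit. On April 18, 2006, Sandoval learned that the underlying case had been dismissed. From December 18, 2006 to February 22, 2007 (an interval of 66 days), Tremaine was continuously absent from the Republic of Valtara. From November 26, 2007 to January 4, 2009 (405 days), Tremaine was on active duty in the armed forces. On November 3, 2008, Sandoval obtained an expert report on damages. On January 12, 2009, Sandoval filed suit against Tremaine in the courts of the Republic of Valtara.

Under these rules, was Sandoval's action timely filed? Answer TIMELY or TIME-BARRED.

Taking the later of the act (February 20, 2005) and discovery (April 18, 2006), the claim accrued on April 18, 2006.
The untolled deadline — 18 months after April 18, 2006 — is October 18, 2007.
The defendant's absence from the jurisdiction from December 18, 2006 to February 22, 2007 tolled the period for 66 days, extending the deadline to December 23, 2007.
The period was tolled for 405 days by the defendant's active military service (November 26, 2007 to January 4, 2009), pushing the deadline to January 31, 2009.
The other events in the timeline have no effect on the limitation period under the stated rules.
Filing on January 12, 2009 beat the January 31, 2009 deadline — the action is timely.

TIMELY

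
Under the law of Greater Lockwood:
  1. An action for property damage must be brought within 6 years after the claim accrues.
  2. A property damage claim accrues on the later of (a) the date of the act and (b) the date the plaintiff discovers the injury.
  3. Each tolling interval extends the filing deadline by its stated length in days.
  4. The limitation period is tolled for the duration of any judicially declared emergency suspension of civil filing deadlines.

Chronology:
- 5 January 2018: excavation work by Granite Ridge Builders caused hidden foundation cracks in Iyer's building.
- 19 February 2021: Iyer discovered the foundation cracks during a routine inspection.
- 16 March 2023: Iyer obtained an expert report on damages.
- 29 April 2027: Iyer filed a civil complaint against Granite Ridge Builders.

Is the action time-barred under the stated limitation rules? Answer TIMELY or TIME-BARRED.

TIME-BARRED

The claim accrued on 19 February 2021 — the later of the 5 January 2018 act and the 19 February 2021 discovery.
The untolled deadline — 6 years after 19 February 2021 — is 19 February 2027.
The other events in the timeline have no effect on the limitation period under the stated rules.
Filing on 29 April 2027 missed the 19 February 2027 deadline — the action is time-barred.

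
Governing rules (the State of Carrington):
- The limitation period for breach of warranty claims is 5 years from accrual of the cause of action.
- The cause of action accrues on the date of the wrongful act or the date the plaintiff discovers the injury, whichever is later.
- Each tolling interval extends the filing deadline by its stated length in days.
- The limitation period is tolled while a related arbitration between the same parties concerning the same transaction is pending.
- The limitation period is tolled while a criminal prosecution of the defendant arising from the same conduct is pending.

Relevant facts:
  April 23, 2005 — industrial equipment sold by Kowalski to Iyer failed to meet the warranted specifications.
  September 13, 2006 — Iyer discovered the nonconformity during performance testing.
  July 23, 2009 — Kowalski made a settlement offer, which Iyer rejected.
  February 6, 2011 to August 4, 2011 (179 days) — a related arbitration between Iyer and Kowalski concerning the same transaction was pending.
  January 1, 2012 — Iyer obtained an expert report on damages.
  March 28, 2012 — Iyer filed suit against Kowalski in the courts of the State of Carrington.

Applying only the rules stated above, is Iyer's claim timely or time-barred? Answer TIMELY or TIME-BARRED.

TIME-BARRED

Taking the later of the act (April 23, 2005) and discovery (September 13, 2006), the claim accrued on September 13, 2006.
The untolled deadline — 5 years after September 13, 2006 — is September 13, 2011.
The pending related arbitration from February 6, 2011 to August 4, 2011 tolled the period for 179 days, extending the deadline to March 10, 2012.
The other events in the timeline have no effect on the limitation period under the stated rules.
The March 28, 2012 filing falls after the March 10, 2012 deadline; the claim is time-barred.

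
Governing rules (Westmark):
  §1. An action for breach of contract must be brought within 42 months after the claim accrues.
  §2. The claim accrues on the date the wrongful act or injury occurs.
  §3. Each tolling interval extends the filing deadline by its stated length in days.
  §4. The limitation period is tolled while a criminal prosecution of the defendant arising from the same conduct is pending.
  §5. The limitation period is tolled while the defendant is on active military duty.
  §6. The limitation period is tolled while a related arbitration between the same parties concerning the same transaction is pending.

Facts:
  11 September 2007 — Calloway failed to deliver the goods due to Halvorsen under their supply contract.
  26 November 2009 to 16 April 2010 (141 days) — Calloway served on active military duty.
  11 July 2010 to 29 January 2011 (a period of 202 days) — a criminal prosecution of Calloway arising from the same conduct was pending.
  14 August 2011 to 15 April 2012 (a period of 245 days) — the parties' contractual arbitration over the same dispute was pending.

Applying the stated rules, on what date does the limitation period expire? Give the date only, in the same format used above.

The limitation period began to run on 11 September 2007.
42 months from 11 September 2007 is 11 March 2011.
The period was tolled for 141 days by the defendant's active military service (26 November 2009 to 16 April 2010), pushing the deadline to 30 July 2011.
The period was tolled for 202 days by the pending criminal prosecution (11 July 2010 to 29 January 2011), pushing the deadline to 17 February 2012.
The period was tolled for 245 days by the pending related arbitration (14 August 2011 to 15 April 2012), pushing the deadline to 19 October 2012.

19 October 2012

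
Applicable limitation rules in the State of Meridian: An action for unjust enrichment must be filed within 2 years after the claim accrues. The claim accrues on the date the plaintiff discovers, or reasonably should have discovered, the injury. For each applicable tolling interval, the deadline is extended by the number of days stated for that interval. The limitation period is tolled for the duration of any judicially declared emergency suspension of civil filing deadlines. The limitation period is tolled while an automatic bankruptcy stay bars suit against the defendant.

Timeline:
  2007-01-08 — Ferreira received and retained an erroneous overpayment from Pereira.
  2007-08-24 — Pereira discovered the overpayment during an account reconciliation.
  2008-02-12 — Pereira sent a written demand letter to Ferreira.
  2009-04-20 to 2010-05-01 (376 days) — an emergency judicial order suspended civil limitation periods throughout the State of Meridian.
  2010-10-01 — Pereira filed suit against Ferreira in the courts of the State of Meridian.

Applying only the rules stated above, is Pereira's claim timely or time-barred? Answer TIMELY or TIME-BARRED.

Accrual is tied to discovery, so the period began on 2007-08-24 rather than on 2007-01-08 when the act occurred.
The untolled deadline — 2 years after 2007-08-24 — is 2009-08-24.
The period was tolled for 376 days by the emergency suspension of filing deadlines (2009-04-20 to 2010-05-01), pushing the deadline to 2010-09-04.
None of the other events listed affects the running of the period under the stated rules.
The 2010-10-01 filing falls after the 2010-09-04 deadline; the claim is time-barred.

TIME-BARRED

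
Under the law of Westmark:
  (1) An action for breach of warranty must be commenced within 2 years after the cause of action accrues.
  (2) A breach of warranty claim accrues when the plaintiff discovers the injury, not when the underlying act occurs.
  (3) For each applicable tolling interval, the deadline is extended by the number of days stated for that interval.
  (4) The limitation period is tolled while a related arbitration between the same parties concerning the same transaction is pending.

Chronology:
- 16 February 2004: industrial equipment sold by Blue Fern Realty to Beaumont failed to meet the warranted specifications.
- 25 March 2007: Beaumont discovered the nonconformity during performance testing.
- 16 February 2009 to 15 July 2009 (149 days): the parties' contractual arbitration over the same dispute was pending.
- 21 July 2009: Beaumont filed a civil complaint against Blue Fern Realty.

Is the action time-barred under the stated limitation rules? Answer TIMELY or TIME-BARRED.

TIMELY

Under the discovery rule, the claim accrued on 25 March 2007, when Beaumont discovered the injury — not on the 16 February 2004 date of the underlying act.
The untolled deadline — 2 years after 25 March 2007 — is 25 March 2009.
The period was tolled for 149 days by the pending related arbitration (16 February 2009 to 15 July 2009), pushing the deadline to 21 August 2009.
The 21 July 2009 filing precedes the 21 August 2009 deadline; the claim is timely.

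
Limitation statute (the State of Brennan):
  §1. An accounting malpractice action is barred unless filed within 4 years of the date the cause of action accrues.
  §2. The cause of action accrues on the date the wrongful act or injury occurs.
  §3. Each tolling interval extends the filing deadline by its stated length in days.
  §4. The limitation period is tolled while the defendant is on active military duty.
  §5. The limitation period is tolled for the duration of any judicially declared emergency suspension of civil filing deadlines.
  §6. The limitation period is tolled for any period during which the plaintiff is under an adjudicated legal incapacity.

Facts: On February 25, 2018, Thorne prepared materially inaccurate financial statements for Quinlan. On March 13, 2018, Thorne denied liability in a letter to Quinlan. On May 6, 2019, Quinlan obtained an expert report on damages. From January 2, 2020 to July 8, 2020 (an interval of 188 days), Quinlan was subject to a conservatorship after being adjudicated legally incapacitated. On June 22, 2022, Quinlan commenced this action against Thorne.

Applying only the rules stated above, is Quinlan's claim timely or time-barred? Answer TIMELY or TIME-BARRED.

The limitation period began to run on February 25, 2018.
The untolled deadline — 4 years after February 25, 2018 — is February 25, 2022.
Because the plaintiff's legal incapacity ran from January 2, 2020 to July 8, 2020, the deadline is extended by 188 days to September 1, 2022.
None of the other events listed affects the running of the period under the stated rules.
The June 22, 2022 filing precedes the September 1, 2022 deadline; the claim is timely.

TIMELY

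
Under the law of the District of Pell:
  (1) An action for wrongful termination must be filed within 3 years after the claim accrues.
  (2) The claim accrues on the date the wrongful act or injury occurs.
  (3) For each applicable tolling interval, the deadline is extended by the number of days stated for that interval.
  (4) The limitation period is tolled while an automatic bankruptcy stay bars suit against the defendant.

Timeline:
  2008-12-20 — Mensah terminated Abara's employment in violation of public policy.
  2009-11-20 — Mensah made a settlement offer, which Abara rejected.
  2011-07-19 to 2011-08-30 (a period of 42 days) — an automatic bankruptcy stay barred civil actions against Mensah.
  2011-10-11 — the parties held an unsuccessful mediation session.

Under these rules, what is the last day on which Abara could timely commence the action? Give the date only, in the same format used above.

The claim accrued on 2008-12-20, the date of the act.
Adding the 3 years base period to 2008-12-20 gives a deadline of 2011-12-20, before any tolling.
The automatic bankruptcy stay from 2011-07-19 to 2011-08-30 tolled the period for 42 days, extending the deadline to 2012-01-31.
The other events in the timeline have no effect on the limitation period under the stated rules.

2012-01-31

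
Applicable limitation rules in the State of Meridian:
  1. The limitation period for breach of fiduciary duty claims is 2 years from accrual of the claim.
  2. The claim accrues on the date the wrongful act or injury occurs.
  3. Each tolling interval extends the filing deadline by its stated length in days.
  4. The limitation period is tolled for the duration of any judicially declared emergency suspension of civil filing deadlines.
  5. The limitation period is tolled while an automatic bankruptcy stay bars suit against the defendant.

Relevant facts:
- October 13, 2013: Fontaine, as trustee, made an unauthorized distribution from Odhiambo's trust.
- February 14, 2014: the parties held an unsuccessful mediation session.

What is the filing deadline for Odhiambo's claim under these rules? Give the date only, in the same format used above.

The claim accrued on October 13, 2013, the date of the act.
2 years from October 13, 2013 is October 13, 2015.
Nothing else in the chronology tolls or restarts the period.

October 13, 2015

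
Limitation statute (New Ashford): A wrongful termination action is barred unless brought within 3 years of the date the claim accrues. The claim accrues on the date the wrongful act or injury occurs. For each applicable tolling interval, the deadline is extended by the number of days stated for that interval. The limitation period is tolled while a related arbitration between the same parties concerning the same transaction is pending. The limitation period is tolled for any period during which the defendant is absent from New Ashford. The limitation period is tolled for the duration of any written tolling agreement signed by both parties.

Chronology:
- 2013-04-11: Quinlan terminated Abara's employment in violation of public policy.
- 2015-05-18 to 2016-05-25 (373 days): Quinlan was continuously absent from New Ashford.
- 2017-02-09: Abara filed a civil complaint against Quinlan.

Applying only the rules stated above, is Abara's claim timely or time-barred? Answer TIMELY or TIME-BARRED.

The claim accrued on 2013-04-11, when the wrongful act occurred.
Adding the 3 years base period to 2013-04-11 gives a deadline of 2016-04-11, before any tolling.
The period was tolled for 373 days by the defendant's absence from the jurisdiction (2015-05-18 to 2016-05-25), pushing the deadline to 2017-04-19.
Abara filed on 2017-02-09, before the 2017-04-19 deadline, so the action is timely.

TIMELY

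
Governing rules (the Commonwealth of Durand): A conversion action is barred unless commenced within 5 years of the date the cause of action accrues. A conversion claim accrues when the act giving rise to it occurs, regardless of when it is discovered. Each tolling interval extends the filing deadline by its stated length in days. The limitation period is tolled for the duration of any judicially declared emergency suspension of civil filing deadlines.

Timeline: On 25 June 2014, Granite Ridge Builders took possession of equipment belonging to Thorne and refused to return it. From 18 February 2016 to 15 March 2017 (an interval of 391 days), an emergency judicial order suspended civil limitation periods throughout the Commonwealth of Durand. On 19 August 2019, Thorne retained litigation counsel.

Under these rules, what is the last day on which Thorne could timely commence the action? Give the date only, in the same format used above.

20 July 2020

The limitation period began to run on 25 June 2014.
5 years from 25 June 2014 is 25 June 2019.
Because the emergency suspension of filing deadlines ran from 18 February 2016 to 15 March 2017, the deadline is extended by 391 days to 20 July 2020.
None of the other events listed affects the running of the period under the stated rules.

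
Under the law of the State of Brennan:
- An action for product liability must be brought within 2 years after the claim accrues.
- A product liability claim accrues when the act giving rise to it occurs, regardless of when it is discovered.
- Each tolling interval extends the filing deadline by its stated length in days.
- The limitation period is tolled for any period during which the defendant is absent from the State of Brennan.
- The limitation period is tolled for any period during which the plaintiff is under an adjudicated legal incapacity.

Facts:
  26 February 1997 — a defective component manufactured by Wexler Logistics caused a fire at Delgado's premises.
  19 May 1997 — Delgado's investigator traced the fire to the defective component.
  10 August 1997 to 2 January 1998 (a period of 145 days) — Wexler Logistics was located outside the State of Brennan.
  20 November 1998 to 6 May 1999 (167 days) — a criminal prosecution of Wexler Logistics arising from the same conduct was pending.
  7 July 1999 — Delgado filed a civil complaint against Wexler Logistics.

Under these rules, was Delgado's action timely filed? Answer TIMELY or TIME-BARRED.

TIMELY

Accrual is governed by the date of the act, so the period began to run on 26 February 1997; the later discovery on 19 May 1997 is irrelevant under the stated rule.
Adding the 2 years base period to 26 February 1997 gives a deadline of 26 February 1999, before any tolling.
Because the defendant's absence from the jurisdiction ran from 10 August 1997 to 2 January 1998, the deadline is extended by 145 days to 21 July 1999.
Although a criminal prosecution ran from 20 November 1998 to 6 May 1999, the stated rules do not make that a tolling event, so it is disregarded.
Filing on 7 July 1999 beat the 21 July 1999 deadline — the action is timely.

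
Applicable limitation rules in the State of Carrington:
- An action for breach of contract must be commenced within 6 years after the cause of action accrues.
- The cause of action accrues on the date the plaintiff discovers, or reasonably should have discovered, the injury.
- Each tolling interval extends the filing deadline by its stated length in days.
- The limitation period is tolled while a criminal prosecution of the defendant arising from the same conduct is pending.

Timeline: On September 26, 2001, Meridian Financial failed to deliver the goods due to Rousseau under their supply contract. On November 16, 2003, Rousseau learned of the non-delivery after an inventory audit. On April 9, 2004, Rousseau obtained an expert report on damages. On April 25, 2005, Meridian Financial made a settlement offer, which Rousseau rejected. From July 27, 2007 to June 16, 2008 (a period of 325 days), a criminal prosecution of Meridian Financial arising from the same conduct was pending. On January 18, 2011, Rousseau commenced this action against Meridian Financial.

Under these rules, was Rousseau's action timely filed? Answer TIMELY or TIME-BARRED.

Under the discovery rule, the claim accrued on November 16, 2003, when Rousseau discovered the injury — not on the September 26, 2001 date of the underlying act.
Adding the 6 years base period to November 16, 2003 gives a deadline of November 16, 2009, before any tolling.
Because the pending criminal prosecution ran from July 27, 2007 to June 16, 2008, the deadline is extended by 325 days to October 7, 2010.
The other events in the timeline have no effect on the limitation period under the stated rules.
The January 18, 2011 filing falls after the October 7, 2010 deadline; the claim is time-barred.

TIME-BARRED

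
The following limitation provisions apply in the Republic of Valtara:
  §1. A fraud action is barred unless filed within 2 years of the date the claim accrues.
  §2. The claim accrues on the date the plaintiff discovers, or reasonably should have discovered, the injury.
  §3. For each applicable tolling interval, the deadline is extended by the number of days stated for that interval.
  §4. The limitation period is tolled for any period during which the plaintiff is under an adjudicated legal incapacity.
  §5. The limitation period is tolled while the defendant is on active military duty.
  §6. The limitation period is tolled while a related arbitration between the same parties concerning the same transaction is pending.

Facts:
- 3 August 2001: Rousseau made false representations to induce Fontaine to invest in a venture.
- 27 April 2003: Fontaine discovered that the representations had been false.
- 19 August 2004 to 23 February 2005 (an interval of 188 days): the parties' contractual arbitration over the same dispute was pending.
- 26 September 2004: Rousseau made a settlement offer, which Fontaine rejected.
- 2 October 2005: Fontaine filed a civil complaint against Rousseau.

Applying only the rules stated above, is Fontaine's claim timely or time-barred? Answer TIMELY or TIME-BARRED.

TIMELY

Under the discovery rule, the claim accrued on 27 April 2003, when Fontaine discovered the injury — not on the 3 August 2001 date of the underlying act.
2 years from 27 April 2003 is 27 April 2005.
The period was tolled for 188 days by the pending related arbitration (19 August 2004 to 23 February 2005), pushing the deadline to 1 November 2005.
None of the other events listed affects the running of the period under the stated rules.
Fontaine filed on 2 October 2005, before the 1 November 2005 deadline, so the action is timely.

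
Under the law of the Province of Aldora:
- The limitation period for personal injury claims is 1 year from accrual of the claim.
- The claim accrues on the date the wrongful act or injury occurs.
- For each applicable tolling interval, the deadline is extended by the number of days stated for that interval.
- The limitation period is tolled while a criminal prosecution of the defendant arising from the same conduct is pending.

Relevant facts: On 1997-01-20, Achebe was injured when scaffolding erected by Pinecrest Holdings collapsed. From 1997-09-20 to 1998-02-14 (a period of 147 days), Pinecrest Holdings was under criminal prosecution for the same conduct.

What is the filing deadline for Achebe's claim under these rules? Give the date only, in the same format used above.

1998-06-16

The claim accrued on 1997-01-20, the date of the act.
The untolled deadline — 1 year after 1997-01-20 — is 1998-01-20.
The pending criminal prosecution from 1997-09-20 to 1998-02-14 tolled the period for 147 days, extending the deadline to 1998-06-16.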